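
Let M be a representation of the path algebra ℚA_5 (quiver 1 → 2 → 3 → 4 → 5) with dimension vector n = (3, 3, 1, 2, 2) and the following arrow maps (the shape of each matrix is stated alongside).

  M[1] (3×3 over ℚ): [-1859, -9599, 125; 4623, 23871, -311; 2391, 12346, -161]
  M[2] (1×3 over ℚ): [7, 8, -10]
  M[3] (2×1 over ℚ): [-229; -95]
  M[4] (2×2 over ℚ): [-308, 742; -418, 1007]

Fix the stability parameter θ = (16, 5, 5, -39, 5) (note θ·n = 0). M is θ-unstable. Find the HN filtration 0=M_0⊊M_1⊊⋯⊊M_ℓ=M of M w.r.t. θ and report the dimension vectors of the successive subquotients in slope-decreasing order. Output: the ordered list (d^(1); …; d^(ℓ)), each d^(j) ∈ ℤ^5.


Via rank(M_{q-1}∘⋯∘M_p): M ≅ I[1,2]^2, I[1,5], I[4,4], I[5,5].
μ_θ-semistable layers: μ^(1)=21/2; μ^(2)=5; μ^(3)=-13/4; μ^(4)=-39

((2, 2, 0, 0, 0); (0, 0, 0, 0, 2); (1, 1, 1, 1, 0); (0, 0, 0, 1, 0))


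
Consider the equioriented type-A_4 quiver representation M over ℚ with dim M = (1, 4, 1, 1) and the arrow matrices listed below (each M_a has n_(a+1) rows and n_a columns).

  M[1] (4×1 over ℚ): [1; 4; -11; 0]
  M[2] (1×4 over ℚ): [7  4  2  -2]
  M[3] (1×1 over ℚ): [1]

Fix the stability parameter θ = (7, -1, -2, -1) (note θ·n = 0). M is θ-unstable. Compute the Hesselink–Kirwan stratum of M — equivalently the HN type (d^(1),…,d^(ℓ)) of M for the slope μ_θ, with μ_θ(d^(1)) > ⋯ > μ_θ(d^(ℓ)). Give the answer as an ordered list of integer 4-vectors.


Interval decomposition of M: I[1,4], I[2,2]^3.
HN type (ℓ=2): μ^(1)=3/4; μ^(2)=-1

((1, 1, 1, 1); (0, 3, 0, 0))


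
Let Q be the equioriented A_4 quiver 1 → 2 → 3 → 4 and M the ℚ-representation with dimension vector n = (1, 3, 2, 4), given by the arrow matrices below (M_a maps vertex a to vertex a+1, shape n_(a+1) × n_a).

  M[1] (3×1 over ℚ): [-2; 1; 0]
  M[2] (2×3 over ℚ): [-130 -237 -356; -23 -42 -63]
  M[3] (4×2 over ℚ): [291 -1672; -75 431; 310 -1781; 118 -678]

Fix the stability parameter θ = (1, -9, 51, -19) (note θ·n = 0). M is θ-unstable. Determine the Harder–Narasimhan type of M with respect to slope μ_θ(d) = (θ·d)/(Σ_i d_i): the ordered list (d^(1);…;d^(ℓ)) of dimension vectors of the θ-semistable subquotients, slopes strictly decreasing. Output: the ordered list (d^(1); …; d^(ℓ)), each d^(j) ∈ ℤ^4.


Via rank(M_{q-1}∘⋯∘M_p): M ≅ I[1,4], I[2,2], I[2,4], I[4,4]^2.
μ_θ-semistable layers: μ^(1)=16; μ^(2)=-4; μ^(3)=-9; μ^(4)=-19

((0, 0, 2, 2); (1, 1, 0, 0); (0, 2, 0, 0); (0, 0, 0, 2))


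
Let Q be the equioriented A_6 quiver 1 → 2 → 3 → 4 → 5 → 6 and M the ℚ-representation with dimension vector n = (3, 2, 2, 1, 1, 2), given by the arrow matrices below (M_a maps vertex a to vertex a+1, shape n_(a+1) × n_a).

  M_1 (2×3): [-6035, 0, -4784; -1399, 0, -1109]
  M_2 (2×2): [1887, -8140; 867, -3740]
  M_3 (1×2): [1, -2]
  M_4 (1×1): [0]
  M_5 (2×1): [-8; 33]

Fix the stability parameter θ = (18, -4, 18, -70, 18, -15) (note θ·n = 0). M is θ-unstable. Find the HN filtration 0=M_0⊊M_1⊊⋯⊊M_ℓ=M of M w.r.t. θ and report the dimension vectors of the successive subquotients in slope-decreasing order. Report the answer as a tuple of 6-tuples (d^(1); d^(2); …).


Via rank(M_{q-1}∘⋯∘M_p): M ≅ I[1,1], I[1,2], I[1,4], I[3,3], I[5,6], I[6,6].
μ_θ-semistable layers: μ^(1)=18; μ^(2)=7; μ^(3)=3/2; μ^(4)=-19/2; μ^(5)=-15

((1, 0, 1, 0, 0, 0); (1, 1, 0, 0, 0, 0); (0, 0, 0, 0, 1, 1); (1, 1, 1, 1, 0, 0); (0, 0, 0, 0, 0, 1))


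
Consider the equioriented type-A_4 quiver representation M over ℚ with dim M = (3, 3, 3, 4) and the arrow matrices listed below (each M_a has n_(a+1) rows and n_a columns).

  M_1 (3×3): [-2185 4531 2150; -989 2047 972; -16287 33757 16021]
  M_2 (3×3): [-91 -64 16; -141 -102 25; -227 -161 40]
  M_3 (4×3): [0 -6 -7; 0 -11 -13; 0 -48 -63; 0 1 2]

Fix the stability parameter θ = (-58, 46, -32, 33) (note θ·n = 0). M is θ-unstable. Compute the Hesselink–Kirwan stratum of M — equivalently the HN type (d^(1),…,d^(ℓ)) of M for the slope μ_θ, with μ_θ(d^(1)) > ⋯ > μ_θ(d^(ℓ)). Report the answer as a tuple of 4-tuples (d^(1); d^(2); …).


Barcode: M ≅ I[1,1], I[1,4]^2, I[2,3], I[4,4]^2. HN layers by μ_θ (3 steps, strictly decreasing):
  μ^(1)=33; μ^(2)=7; μ^(3)=-58

((0, 0, 0, 4); (0, 3, 3, 0); (3, 0, 0, 0))


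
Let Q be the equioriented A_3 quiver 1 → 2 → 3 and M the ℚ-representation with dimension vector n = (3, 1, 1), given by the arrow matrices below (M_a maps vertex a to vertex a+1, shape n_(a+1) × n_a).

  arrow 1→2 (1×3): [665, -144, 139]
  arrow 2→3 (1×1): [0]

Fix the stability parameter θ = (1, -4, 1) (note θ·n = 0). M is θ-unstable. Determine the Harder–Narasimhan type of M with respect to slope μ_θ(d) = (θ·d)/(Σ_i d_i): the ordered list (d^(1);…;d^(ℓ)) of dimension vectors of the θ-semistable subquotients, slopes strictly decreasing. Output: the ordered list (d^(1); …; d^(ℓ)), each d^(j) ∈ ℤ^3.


Barcode: M ≅ I[1,1]^2, I[1,2], I[3,3]. HN layers by μ_θ (2 steps, strictly decreasing):
  μ^(1)=1; μ^(2)=-3/2

((2, 0, 1); (1, 1, 0))


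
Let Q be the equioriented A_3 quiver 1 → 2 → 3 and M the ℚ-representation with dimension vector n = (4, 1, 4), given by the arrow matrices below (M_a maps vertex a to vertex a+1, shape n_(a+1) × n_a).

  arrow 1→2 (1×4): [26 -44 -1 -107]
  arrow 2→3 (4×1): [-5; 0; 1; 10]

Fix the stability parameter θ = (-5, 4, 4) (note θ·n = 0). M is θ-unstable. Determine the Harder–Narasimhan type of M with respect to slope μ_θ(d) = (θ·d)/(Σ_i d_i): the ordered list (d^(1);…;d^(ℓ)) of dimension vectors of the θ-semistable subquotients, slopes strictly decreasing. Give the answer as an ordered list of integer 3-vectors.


Barcode: M ≅ I[1,1]^3, I[1,3], I[3,3]^3. HN layers by μ_θ (2 steps, strictly decreasing):
  μ^(1)=4; μ^(2)=-5

((0, 1, 4); (4, 0, 0))


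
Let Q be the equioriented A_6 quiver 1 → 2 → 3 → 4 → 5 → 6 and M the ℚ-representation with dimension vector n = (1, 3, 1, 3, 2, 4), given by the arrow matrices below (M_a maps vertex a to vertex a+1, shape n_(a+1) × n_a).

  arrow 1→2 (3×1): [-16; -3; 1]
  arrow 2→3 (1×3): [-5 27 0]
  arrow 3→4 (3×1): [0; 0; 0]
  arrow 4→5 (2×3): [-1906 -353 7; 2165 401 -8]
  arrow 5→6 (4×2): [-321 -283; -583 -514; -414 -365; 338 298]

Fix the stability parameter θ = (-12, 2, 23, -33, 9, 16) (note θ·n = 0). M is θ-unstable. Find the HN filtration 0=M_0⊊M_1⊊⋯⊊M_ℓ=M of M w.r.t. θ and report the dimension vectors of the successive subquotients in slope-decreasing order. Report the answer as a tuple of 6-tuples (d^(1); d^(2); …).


Via rank(M_{q-1}∘⋯∘M_p): M ≅ I[1,3], I[2,2]^2, I[4,4], I[4,6]^2, I[6,6]^2.
μ_θ-semistable layers: μ^(1)=23; μ^(2)=16; μ^(3)=9; μ^(4)=2; μ^(5)=-12; μ^(6)=-33

((0, 0, 1, 0, 0, 0); (0, 0, 0, 0, 0, 4); (0, 0, 0, 0, 2, 0); (0, 3, 0, 0, 0, 0); (1, 0, 0, 0, 0, 0); (0, 0, 0, 3, 0, 0))


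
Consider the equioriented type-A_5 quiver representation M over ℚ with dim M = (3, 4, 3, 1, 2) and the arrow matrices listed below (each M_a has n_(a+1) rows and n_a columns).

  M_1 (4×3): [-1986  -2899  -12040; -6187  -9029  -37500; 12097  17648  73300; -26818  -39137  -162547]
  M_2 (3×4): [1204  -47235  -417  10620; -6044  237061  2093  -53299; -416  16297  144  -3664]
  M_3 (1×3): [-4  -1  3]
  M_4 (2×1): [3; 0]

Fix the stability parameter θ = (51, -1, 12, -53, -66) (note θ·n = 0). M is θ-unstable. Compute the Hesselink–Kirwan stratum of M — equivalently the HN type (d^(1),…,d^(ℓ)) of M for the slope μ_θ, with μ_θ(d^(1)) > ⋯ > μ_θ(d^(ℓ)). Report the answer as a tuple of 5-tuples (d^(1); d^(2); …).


Interval decomposition of M: I[1,3]^2, I[1,5], I[2,2], I[5,5].
HN type (ℓ=4): μ^(1)=62/3; μ^(2)=-1; μ^(3)=-57/5; μ^(4)=-66

((2, 2, 2, 0, 0); (0, 1, 0, 0, 0); (1, 1, 1, 1, 1); (0, 0, 0, 0, 1))


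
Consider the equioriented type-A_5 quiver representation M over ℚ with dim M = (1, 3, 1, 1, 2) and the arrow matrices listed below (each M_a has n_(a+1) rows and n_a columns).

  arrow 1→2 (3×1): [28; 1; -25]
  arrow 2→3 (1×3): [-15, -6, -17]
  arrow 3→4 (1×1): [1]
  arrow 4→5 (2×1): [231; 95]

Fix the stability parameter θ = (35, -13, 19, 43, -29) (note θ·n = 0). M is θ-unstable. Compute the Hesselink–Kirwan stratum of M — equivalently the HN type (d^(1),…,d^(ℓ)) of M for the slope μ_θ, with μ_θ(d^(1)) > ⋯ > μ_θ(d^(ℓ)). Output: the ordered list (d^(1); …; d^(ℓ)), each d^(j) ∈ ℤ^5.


Barcode: M ≅ I[1,5], I[2,2]^2, I[5,5]. HN layers by μ_θ (3 steps, strictly decreasing):
  μ^(1)=11; μ^(2)=-13; μ^(3)=-29

((1, 1, 1, 1, 1); (0, 2, 0, 0, 0); (0, 0, 0, 0, 1))


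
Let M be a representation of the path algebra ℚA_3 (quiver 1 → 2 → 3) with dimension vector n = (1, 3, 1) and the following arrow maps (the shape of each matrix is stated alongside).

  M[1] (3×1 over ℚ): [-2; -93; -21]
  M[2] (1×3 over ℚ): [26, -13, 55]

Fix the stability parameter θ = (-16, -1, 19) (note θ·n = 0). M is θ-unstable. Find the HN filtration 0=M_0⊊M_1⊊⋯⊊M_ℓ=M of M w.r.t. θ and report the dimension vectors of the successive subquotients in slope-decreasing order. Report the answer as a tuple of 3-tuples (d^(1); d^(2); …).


Barcode: M ≅ I[1,3], I[2,2]^2. HN layers by μ_θ (3 steps, strictly decreasing):
  μ^(1)=19; μ^(2)=-1; μ^(3)=-16

((0, 0, 1); (0, 3, 0); (1, 0, 0))


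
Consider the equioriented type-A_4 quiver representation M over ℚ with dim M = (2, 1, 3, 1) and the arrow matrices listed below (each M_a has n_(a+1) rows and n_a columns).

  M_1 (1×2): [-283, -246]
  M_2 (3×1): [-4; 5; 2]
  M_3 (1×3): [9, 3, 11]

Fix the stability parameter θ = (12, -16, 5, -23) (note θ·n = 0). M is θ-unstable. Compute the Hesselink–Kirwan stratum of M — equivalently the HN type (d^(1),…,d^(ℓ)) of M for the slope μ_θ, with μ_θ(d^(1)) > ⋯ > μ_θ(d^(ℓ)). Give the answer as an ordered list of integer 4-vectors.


Via rank(M_{q-1}∘⋯∘M_p): M ≅ I[1,1], I[1,4], I[3,3]^2.
μ_θ-semistable layers: μ^(1)=12; μ^(2)=5; μ^(3)=-11/2

((1, 0, 0, 0); (0, 0, 2, 0); (1, 1, 1, 1))


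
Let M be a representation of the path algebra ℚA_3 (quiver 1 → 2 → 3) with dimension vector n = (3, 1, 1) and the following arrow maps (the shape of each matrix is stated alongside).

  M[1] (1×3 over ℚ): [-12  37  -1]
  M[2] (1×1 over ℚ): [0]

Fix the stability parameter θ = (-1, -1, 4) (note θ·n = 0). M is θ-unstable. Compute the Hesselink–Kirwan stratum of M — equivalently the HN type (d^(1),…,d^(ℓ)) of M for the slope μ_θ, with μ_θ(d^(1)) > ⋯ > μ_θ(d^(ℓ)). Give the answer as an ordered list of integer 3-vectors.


Barcode: M ≅ I[1,1]^2, I[1,2], I[3,3]. HN layers by μ_θ (2 steps, strictly decreasing):
  μ^(1)=4; μ^(2)=-1

((0, 0, 1); (3, 1, 0))


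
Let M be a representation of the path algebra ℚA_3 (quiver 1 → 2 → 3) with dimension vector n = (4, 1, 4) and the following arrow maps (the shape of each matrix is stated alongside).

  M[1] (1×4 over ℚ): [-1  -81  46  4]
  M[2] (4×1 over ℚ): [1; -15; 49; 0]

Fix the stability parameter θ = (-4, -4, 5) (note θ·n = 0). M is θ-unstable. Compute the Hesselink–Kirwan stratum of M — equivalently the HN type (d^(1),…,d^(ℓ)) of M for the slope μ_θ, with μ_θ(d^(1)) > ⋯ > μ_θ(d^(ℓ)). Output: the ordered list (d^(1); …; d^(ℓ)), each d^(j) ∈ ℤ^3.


Via rank(M_{q-1}∘⋯∘M_p): M ≅ I[1,1]^3, I[1,3], I[3,3]^3.
μ_θ-semistable layers: μ^(1)=5; μ^(2)=-4

((0, 0, 4); (4, 1, 0))


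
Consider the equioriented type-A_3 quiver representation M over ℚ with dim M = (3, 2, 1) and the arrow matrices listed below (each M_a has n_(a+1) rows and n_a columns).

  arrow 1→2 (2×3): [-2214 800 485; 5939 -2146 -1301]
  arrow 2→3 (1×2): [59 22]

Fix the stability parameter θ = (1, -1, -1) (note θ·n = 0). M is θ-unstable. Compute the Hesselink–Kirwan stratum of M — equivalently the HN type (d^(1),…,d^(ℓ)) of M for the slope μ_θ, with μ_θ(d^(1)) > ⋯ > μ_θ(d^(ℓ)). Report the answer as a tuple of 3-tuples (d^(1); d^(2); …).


Barcode: M ≅ I[1,1], I[1,2], I[1,3]. HN layers by μ_θ (3 steps, strictly decreasing):
  μ^(1)=1; μ^(2)=0; μ^(3)=-1/3

((1, 0, 0); (1, 1, 0); (1, 1, 1))


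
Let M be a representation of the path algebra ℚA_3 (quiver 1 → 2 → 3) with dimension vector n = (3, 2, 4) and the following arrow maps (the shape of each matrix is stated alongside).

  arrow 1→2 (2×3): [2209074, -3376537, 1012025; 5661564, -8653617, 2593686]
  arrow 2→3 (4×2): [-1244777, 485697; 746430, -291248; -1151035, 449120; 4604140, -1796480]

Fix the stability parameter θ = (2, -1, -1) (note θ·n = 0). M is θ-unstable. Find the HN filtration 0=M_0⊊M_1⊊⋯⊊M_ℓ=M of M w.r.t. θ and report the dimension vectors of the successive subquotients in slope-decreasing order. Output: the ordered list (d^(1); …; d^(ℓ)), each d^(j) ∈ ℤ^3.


Interval decomposition of M: I[1,1], I[1,3]^2, I[3,3]^2.
HN type (ℓ=3): μ^(1)=2; μ^(2)=0; μ^(3)=-1

((1, 0, 0); (2, 2, 2); (0, 0, 2))


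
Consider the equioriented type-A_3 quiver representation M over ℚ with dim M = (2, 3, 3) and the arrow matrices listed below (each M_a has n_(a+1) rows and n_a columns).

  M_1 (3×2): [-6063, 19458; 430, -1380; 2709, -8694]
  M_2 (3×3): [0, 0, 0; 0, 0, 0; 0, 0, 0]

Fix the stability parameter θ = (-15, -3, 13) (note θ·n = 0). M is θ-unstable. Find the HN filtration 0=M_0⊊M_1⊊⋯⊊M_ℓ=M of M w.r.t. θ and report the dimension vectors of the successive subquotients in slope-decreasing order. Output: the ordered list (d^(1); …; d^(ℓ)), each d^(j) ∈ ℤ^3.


Barcode: M ≅ I[1,1], I[1,2], I[2,2]^2, I[3,3]^3. HN layers by μ_θ (3 steps, strictly decreasing):
  μ^(1)=13; μ^(2)=-3; μ^(3)=-15

((0, 0, 3); (0, 3, 0); (2, 0, 0))


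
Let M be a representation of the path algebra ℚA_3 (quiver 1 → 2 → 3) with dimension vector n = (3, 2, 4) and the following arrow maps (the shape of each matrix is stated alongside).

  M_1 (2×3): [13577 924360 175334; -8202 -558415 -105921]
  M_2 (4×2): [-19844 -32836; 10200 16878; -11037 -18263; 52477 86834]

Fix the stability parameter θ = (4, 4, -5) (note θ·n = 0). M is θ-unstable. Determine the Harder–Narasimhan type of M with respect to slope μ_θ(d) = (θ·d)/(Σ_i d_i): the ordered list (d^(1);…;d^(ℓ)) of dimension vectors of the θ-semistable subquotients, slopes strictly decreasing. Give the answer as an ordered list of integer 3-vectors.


Barcode: M ≅ I[1,1], I[1,3]^2, I[3,3]^2. HN layers by μ_θ (3 steps, strictly decreasing):
  μ^(1)=4; μ^(2)=1; μ^(3)=-5

((1, 0, 0); (2, 2, 2); (0, 0, 2))


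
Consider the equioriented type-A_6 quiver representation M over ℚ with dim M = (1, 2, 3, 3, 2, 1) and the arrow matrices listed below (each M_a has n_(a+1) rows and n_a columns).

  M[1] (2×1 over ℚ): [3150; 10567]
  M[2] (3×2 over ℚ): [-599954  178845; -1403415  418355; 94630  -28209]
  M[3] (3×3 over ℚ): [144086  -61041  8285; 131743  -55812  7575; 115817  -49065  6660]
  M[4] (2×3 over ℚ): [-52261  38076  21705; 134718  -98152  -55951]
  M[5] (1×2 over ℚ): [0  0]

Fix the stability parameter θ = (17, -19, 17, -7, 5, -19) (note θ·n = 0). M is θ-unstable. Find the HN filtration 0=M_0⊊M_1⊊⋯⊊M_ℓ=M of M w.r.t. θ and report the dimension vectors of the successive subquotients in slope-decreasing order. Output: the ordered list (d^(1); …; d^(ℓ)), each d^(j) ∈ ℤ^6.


Barcode: M ≅ I[1,3], I[2,5], I[3,5], I[4,4], I[6,6]. HN layers by μ_θ (5 steps, strictly decreasing):
  μ^(1)=17; μ^(2)=5; μ^(3)=-1; μ^(4)=-7; μ^(5)=-19

((0, 0, 1, 0, 0, 0); (0, 0, 2, 2, 2, 0); (1, 1, 0, 0, 0, 0); (0, 0, 0, 1, 0, 0); (0, 1, 0, 0, 0, 1))


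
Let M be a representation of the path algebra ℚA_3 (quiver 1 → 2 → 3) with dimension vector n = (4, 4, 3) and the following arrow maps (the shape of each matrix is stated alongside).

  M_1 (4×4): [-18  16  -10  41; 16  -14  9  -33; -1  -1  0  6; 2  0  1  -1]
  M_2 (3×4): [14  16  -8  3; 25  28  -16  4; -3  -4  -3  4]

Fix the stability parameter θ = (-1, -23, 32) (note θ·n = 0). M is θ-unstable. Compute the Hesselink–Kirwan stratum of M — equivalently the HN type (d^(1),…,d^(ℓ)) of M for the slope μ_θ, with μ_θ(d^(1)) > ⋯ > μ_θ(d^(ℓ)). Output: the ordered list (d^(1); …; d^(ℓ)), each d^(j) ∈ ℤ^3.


Interval decomposition of M: I[1,2], I[1,3]^3.
HN type (ℓ=2): μ^(1)=32; μ^(2)=-12

((0, 0, 3); (4, 4, 0))


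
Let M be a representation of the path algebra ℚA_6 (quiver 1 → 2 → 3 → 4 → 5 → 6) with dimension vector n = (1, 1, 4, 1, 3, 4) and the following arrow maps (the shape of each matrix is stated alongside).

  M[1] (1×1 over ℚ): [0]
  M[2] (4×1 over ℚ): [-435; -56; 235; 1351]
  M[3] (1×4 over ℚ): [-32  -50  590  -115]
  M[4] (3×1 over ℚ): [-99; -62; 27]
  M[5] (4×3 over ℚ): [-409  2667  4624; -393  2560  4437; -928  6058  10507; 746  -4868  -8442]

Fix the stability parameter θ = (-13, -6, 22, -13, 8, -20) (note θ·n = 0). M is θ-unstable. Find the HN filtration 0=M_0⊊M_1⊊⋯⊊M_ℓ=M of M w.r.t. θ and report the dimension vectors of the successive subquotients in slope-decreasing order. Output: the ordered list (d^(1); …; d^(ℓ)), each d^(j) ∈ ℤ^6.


Via rank(M_{q-1}∘⋯∘M_p): M ≅ I[1,1], I[2,6], I[3,3]^3, I[5,6]^2, I[6,6].
μ_θ-semistable layers: μ^(1)=22; μ^(2)=-3/4; μ^(3)=-6; μ^(4)=-13; μ^(5)=-20

((0, 0, 3, 0, 0, 0); (0, 0, 1, 1, 1, 1); (0, 1, 0, 0, 2, 2); (1, 0, 0, 0, 0, 0); (0, 0, 0, 0, 0, 1))


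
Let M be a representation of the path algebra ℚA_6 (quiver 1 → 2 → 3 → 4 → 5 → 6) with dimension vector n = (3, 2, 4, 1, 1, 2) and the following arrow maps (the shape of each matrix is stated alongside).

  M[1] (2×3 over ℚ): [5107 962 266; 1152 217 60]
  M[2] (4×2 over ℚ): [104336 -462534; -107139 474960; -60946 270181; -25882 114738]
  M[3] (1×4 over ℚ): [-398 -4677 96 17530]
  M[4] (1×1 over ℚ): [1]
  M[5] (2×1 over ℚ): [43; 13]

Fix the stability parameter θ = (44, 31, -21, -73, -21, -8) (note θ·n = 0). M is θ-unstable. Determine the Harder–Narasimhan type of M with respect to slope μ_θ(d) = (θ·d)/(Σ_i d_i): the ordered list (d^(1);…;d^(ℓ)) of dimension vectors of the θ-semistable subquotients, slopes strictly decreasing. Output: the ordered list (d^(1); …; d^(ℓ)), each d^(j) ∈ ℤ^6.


Barcode: M ≅ I[1,1], I[1,3], I[1,6], I[3,3]^2, I[6,6]. HN layers by μ_θ (4 steps, strictly decreasing):
  μ^(1)=44; μ^(2)=18; μ^(3)=-8; μ^(4)=-21

((1, 0, 0, 0, 0, 0); (1, 1, 1, 0, 0, 0); (1, 1, 1, 1, 1, 2); (0, 0, 2, 0, 0, 0))


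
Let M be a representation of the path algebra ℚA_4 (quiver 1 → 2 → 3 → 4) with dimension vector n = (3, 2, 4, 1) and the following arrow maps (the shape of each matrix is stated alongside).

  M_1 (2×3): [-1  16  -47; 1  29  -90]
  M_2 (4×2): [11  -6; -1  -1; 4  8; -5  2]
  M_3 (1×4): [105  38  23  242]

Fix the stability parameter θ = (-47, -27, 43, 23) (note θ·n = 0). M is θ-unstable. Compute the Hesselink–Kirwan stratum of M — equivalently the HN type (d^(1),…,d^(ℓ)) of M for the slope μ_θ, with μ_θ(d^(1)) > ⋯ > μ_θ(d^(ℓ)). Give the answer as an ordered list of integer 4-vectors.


Barcode: M ≅ I[1,1], I[1,3], I[1,4], I[3,3]^2. HN layers by μ_θ (4 steps, strictly decreasing):
  μ^(1)=43; μ^(2)=33; μ^(3)=-27; μ^(4)=-47

((0, 0, 3, 0); (0, 0, 1, 1); (0, 2, 0, 0); (3, 0, 0, 0))


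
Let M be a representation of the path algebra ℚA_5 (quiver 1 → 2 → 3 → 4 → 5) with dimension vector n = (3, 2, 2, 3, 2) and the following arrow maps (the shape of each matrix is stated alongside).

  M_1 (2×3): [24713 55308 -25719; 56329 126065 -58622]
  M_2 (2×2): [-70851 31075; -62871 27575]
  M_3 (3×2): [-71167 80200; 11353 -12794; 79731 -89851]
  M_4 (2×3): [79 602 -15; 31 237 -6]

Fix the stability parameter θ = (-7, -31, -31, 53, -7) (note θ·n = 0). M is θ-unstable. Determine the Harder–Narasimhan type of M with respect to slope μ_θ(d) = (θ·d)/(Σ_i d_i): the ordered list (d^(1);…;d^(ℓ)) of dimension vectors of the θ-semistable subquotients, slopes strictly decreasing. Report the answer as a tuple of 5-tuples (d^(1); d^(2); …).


Via rank(M_{q-1}∘⋯∘M_p): M ≅ I[1,1], I[1,2], I[1,5], I[3,5], I[4,4].
μ_θ-semistable layers: μ^(1)=53; μ^(2)=23; μ^(3)=-7; μ^(4)=-19; μ^(5)=-23; μ^(6)=-31

((0, 0, 0, 1, 0); (0, 0, 0, 2, 2); (1, 0, 0, 0, 0); (1, 1, 0, 0, 0); (1, 1, 1, 0, 0); (0, 0, 1, 0, 0))


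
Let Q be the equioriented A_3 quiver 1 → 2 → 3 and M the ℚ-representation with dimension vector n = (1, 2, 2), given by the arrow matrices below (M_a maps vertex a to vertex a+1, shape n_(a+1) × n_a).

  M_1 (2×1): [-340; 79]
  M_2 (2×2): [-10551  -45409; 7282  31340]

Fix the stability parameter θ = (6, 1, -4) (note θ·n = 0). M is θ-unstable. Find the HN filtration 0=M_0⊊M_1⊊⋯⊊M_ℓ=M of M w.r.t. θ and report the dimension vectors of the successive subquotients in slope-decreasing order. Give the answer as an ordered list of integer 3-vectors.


Barcode: M ≅ I[1,3], I[2,3]. HN layers by μ_θ (2 steps, strictly decreasing):
  μ^(1)=1; μ^(2)=-3/2

((1, 1, 1); (0, 1, 1))


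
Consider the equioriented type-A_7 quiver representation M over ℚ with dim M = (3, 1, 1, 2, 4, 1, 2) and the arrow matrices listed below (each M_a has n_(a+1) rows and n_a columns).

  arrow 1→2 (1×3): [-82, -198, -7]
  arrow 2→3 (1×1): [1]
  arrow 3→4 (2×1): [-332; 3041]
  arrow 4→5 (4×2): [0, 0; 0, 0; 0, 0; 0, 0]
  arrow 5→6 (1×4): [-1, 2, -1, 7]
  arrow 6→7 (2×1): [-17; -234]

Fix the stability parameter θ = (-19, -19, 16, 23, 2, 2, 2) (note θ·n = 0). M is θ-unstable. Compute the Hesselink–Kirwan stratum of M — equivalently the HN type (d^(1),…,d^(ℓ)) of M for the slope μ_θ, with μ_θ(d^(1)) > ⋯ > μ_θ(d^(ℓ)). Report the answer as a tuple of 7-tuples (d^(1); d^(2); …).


Barcode: M ≅ I[1,1]^2, I[1,4], I[4,4], I[5,5]^3, I[5,7], I[7,7]. HN layers by μ_θ (4 steps, strictly decreasing):
  μ^(1)=23; μ^(2)=16; μ^(3)=2; μ^(4)=-19

((0, 0, 0, 2, 0, 0, 0); (0, 0, 1, 0, 0, 0, 0); (0, 0, 0, 0, 4, 1, 2); (3, 1, 0, 0, 0, 0, 0))


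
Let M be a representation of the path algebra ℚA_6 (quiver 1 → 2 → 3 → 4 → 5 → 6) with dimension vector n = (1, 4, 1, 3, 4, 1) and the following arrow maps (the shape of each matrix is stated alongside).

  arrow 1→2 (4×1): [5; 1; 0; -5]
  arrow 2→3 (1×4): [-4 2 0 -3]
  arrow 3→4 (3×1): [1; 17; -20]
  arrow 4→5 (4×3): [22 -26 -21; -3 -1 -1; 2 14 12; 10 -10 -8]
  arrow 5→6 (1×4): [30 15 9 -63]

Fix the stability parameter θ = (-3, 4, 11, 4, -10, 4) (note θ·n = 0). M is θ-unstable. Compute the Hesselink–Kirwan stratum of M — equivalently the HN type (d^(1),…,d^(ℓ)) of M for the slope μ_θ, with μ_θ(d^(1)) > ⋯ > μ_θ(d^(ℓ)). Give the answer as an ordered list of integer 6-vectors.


Interval decomposition of M: I[1,4], I[2,2]^3, I[4,5], I[4,6], I[5,5]^2.
HN type (ℓ=4): μ^(1)=15/2; μ^(2)=4; μ^(3)=-3; μ^(4)=-10

((0, 0, 1, 1, 0, 0); (0, 4, 0, 0, 0, 1); (1, 0, 0, 2, 2, 0); (0, 0, 0, 0, 2, 0))


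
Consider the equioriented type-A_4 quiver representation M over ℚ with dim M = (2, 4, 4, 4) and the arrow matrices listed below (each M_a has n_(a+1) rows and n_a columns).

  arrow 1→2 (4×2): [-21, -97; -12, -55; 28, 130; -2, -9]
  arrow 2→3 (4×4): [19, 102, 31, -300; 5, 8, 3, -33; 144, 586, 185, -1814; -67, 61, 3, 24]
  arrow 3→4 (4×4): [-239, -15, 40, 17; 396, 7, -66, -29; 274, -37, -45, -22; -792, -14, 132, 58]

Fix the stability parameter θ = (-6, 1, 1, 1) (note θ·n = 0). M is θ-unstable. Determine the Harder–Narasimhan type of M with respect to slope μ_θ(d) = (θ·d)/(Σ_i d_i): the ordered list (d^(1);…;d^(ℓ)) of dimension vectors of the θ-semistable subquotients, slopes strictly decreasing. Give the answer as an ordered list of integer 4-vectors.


Interval decomposition of M: I[1,4]^2, I[2,3], I[2,4], I[4,4].
HN type (ℓ=2): μ^(1)=1; μ^(2)=-6

((0, 4, 4, 4); (2, 0, 0, 0))


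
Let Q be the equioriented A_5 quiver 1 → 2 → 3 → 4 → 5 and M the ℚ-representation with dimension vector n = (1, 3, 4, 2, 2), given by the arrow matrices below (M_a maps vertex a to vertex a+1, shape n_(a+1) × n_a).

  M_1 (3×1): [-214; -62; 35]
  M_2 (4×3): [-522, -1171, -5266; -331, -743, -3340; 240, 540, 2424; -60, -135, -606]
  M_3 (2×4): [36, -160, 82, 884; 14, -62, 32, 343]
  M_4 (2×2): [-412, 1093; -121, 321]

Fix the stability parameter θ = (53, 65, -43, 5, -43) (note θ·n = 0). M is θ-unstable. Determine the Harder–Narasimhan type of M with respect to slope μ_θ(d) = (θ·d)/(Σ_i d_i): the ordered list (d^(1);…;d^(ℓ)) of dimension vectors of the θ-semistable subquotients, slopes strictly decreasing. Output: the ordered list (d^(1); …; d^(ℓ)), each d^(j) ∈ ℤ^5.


Barcode: M ≅ I[1,2], I[2,5]^2, I[3,3]^2. HN layers by μ_θ (4 steps, strictly decreasing):
  μ^(1)=65; μ^(2)=53; μ^(3)=-4; μ^(4)=-43

((0, 1, 0, 0, 0); (1, 0, 0, 0, 0); (0, 2, 2, 2, 2); (0, 0, 2, 0, 0))


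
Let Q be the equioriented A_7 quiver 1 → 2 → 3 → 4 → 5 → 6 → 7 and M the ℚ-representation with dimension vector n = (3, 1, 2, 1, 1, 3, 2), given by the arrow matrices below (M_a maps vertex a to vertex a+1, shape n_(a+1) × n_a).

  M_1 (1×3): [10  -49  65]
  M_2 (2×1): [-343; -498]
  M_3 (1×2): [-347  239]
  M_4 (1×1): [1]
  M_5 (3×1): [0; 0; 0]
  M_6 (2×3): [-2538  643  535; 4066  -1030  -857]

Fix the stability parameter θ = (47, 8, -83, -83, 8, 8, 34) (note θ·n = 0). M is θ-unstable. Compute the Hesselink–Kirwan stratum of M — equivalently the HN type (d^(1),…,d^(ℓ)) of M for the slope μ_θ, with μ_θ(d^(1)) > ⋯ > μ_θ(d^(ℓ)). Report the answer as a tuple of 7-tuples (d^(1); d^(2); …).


Interval decomposition of M: I[1,1]^2, I[1,5], I[3,3], I[6,6], I[6,7]^2.
HN type (ℓ=5): μ^(1)=47; μ^(2)=34; μ^(3)=8; μ^(4)=-111/4; μ^(5)=-83

((2, 0, 0, 0, 0, 0, 0); (0, 0, 0, 0, 0, 0, 2); (0, 0, 0, 0, 1, 3, 0); (1, 1, 1, 1, 0, 0, 0); (0, 0, 1, 0, 0, 0, 0))


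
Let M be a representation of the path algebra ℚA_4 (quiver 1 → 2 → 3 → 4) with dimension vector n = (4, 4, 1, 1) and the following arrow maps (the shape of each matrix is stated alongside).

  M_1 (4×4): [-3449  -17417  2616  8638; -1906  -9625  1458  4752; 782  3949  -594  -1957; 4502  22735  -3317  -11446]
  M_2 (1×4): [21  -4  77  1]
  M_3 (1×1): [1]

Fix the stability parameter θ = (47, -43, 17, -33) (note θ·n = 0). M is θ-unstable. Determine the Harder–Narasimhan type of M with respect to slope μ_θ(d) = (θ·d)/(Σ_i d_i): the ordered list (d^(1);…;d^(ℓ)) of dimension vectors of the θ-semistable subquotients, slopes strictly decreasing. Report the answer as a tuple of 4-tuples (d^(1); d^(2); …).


Interval decomposition of M: I[1,2]^3, I[1,4].
HN type (ℓ=2): μ^(1)=2; μ^(2)=-3

((3, 3, 0, 0); (1, 1, 1, 1))


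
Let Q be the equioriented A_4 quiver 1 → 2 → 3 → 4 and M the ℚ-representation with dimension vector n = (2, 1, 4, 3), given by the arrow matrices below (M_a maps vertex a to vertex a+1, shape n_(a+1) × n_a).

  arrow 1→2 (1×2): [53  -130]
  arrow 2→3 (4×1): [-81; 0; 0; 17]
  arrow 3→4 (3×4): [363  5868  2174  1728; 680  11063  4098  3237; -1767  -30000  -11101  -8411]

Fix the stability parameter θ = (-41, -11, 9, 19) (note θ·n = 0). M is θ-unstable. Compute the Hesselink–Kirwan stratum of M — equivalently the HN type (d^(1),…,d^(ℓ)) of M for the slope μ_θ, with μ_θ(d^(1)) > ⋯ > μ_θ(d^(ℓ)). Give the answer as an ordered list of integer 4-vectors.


Via rank(M_{q-1}∘⋯∘M_p): M ≅ I[1,1], I[1,4], I[3,3], I[3,4]^2.
μ_θ-semistable layers: μ^(1)=19; μ^(2)=9; μ^(3)=-11; μ^(4)=-41

((0, 0, 0, 3); (0, 0, 4, 0); (0, 1, 0, 0); (2, 0, 0, 0))


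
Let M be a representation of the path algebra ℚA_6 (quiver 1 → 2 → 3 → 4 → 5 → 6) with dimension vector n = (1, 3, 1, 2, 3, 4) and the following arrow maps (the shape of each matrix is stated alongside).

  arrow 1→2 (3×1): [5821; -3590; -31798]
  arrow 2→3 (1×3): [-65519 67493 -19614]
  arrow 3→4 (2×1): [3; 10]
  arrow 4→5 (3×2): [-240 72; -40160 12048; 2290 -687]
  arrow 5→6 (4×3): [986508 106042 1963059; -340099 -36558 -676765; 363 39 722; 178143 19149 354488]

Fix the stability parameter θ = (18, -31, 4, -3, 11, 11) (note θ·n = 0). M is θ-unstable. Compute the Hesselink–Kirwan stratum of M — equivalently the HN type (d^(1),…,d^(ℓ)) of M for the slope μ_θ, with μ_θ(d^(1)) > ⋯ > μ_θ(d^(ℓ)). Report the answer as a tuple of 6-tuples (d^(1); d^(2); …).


Interval decomposition of M: I[1,4], I[2,2]^2, I[4,6], I[5,6]^2, I[6,6].
HN type (ℓ=5): μ^(1)=11; μ^(2)=1/2; μ^(3)=-3; μ^(4)=-13/2; μ^(5)=-31

((0, 0, 0, 0, 3, 4); (0, 0, 1, 1, 0, 0); (0, 0, 0, 1, 0, 0); (1, 1, 0, 0, 0, 0); (0, 2, 0, 0, 0, 0))


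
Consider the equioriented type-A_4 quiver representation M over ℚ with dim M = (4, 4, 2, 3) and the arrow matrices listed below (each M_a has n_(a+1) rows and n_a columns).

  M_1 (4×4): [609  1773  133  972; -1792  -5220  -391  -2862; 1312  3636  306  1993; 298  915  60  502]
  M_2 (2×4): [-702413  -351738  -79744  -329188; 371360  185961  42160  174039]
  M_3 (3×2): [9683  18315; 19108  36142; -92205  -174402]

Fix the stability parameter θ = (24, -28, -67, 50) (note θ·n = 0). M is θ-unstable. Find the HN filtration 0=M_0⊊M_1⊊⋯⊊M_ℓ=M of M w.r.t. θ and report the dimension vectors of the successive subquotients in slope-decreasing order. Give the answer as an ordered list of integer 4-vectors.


Barcode: M ≅ I[1,2]^2, I[1,4]^2, I[4,4]. HN layers by μ_θ (3 steps, strictly decreasing):
  μ^(1)=50; μ^(2)=-2; μ^(3)=-71/3

((0, 0, 0, 3); (2, 2, 0, 0); (2, 2, 2, 0))


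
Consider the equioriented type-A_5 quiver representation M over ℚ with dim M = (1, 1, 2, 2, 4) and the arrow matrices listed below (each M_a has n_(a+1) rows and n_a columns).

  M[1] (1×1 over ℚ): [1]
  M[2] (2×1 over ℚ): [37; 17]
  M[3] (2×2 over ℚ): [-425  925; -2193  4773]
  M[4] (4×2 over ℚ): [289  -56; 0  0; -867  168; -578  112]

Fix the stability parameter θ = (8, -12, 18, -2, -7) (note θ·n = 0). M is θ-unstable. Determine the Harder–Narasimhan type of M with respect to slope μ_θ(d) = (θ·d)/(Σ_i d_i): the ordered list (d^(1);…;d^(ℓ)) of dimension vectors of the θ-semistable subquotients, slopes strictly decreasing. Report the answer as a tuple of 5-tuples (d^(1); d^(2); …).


Interval decomposition of M: I[1,3], I[3,5], I[4,4], I[5,5]^3.
HN type (ℓ=4): μ^(1)=18; μ^(2)=3; μ^(3)=-2; μ^(4)=-7

((0, 0, 1, 0, 0); (0, 0, 1, 1, 1); (1, 1, 0, 1, 0); (0, 0, 0, 0, 3))


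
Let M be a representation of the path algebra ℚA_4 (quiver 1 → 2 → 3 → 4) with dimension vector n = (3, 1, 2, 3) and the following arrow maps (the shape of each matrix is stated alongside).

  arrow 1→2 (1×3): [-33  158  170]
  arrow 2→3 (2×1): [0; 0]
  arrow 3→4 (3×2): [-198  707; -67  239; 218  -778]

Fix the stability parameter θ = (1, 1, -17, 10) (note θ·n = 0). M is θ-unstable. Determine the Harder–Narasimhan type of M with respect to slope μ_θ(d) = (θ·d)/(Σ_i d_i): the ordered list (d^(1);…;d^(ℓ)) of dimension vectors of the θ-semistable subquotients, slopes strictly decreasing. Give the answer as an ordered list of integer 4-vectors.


Barcode: M ≅ I[1,1]^2, I[1,2], I[3,4]^2, I[4,4]. HN layers by μ_θ (3 steps, strictly decreasing):
  μ^(1)=10; μ^(2)=1; μ^(3)=-17

((0, 0, 0, 3); (3, 1, 0, 0); (0, 0, 2, 0))


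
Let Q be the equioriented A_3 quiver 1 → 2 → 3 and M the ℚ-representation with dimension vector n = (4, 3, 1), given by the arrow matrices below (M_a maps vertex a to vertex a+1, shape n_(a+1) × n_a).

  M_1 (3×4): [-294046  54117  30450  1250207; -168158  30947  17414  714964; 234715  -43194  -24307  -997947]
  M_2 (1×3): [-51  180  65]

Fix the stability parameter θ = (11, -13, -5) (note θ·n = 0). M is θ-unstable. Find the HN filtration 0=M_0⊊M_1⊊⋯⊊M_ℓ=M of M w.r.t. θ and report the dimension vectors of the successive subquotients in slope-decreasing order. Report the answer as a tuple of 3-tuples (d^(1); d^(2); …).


Interval decomposition of M: I[1,1], I[1,2]^2, I[1,3].
HN type (ℓ=3): μ^(1)=11; μ^(2)=-1; μ^(3)=-7/3

((1, 0, 0); (2, 2, 0); (1, 1, 1))


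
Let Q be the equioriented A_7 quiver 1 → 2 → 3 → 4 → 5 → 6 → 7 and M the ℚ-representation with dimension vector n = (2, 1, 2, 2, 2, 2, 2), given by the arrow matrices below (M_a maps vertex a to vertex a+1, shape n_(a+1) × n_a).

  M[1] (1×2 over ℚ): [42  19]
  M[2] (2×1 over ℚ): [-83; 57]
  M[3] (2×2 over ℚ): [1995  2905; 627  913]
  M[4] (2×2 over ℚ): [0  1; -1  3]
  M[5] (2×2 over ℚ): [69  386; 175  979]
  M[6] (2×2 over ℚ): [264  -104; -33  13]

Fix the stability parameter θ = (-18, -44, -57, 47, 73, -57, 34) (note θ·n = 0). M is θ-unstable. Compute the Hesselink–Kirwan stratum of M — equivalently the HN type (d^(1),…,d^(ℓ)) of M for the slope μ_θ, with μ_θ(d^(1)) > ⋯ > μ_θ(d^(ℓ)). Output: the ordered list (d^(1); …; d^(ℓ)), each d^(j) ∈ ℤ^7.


Barcode: M ≅ I[1,1], I[1,3], I[3,6], I[4,7], I[7,7]. HN layers by μ_θ (5 steps, strictly decreasing):
  μ^(1)=34; μ^(2)=21; μ^(3)=-18; μ^(4)=-119/3; μ^(5)=-57

((0, 0, 0, 0, 0, 0, 2); (0, 0, 0, 2, 2, 2, 0); (1, 0, 0, 0, 0, 0, 0); (1, 1, 1, 0, 0, 0, 0); (0, 0, 1, 0, 0, 0, 0))


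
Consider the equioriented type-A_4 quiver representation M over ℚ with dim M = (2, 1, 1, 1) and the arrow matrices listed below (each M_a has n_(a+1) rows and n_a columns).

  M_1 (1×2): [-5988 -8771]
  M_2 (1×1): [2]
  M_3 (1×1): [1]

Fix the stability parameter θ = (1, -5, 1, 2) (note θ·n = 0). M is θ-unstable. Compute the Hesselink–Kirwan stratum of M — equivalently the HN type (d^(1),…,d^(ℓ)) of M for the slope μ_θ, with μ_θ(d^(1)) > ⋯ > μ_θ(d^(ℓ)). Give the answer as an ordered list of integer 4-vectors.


Barcode: M ≅ I[1,1], I[1,4]. HN layers by μ_θ (3 steps, strictly decreasing):
  μ^(1)=2; μ^(2)=1; μ^(3)=-2

((0, 0, 0, 1); (1, 0, 1, 0); (1, 1, 0, 0))


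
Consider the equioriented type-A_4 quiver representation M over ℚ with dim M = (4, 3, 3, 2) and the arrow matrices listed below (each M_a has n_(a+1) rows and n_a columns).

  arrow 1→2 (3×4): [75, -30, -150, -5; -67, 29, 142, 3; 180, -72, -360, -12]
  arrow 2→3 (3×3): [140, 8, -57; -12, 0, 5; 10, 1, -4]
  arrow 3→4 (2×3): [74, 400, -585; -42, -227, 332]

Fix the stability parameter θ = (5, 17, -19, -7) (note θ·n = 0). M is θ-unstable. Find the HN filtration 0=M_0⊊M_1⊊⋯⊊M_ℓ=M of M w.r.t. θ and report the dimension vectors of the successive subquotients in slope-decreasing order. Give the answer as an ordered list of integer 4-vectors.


Interval decomposition of M: I[1,1]^2, I[1,2], I[1,4], I[2,4], I[3,3].
HN type (ℓ=5): μ^(1)=17; μ^(2)=5; μ^(3)=-1; μ^(4)=-3; μ^(5)=-19

((0, 1, 0, 0); (3, 0, 0, 0); (1, 1, 1, 1); (0, 1, 1, 1); (0, 0, 1, 0))


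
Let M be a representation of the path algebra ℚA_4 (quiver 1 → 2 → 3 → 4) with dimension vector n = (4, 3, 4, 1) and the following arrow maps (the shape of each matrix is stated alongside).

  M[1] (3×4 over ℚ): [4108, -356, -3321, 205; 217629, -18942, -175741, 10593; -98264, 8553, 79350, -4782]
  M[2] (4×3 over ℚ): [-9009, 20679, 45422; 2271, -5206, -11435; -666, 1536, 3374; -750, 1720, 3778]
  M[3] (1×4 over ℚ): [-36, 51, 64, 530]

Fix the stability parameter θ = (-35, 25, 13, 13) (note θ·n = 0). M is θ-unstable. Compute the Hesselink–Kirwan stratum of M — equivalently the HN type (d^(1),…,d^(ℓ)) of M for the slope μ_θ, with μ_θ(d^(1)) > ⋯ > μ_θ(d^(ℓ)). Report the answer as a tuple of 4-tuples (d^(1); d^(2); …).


Interval decomposition of M: I[1,1], I[1,2], I[1,3], I[1,4], I[3,3]^2.
HN type (ℓ=5): μ^(1)=25; μ^(2)=19; μ^(3)=17; μ^(4)=13; μ^(5)=-35

((0, 1, 0, 0); (0, 1, 1, 0); (0, 1, 1, 1); (0, 0, 2, 0); (4, 0, 0, 0))


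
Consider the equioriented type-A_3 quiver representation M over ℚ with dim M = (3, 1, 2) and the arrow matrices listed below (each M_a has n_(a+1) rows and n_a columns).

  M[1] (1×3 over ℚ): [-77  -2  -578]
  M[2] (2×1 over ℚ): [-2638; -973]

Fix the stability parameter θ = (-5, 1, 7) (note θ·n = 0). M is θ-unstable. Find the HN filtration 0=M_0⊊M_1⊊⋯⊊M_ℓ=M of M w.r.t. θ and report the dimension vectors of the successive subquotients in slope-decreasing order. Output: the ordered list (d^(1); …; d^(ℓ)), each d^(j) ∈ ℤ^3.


Interval decomposition of M: I[1,1]^2, I[1,3], I[3,3].
HN type (ℓ=3): μ^(1)=7; μ^(2)=1; μ^(3)=-5

((0, 0, 2); (0, 1, 0); (3, 0, 0))


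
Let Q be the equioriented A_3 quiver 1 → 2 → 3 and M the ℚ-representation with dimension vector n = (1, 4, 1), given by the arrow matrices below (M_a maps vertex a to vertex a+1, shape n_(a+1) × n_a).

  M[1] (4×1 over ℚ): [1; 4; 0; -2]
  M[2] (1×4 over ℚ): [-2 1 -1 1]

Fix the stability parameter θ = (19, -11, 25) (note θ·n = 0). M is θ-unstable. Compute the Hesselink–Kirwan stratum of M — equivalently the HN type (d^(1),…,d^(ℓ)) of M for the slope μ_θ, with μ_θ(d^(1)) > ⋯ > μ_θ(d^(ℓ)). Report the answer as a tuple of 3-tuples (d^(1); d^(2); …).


Interval decomposition of M: I[1,2], I[2,2]^2, I[2,3].
HN type (ℓ=3): μ^(1)=25; μ^(2)=4; μ^(3)=-11

((0, 0, 1); (1, 1, 0); (0, 3, 0))


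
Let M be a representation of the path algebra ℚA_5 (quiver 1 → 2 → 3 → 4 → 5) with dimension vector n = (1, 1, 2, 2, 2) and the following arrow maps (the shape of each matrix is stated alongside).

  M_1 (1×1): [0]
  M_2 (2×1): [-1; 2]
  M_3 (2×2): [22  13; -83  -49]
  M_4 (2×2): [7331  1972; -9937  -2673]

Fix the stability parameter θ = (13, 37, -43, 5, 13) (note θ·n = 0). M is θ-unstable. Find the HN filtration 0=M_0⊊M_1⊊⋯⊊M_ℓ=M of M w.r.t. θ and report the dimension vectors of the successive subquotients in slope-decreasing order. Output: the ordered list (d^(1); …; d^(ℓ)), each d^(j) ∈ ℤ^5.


Barcode: M ≅ I[1,1], I[2,5], I[3,5]. HN layers by μ_θ (4 steps, strictly decreasing):
  μ^(1)=13; μ^(2)=5; μ^(3)=-3; μ^(4)=-43

((1, 0, 0, 0, 2); (0, 0, 0, 2, 0); (0, 1, 1, 0, 0); (0, 0, 1, 0, 0))


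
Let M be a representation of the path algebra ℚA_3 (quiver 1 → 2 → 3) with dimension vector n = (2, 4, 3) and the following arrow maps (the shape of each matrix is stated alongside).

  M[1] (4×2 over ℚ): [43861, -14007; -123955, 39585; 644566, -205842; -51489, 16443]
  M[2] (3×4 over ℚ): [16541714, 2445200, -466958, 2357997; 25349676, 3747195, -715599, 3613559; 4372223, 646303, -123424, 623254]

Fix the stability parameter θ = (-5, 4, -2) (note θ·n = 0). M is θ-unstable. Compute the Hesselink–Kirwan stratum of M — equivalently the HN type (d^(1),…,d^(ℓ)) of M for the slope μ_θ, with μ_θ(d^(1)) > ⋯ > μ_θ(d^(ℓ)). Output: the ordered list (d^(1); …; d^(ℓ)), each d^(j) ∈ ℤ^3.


Barcode: M ≅ I[1,1], I[1,3], I[2,2], I[2,3]^2. HN layers by μ_θ (3 steps, strictly decreasing):
  μ^(1)=4; μ^(2)=1; μ^(3)=-5

((0, 1, 0); (0, 3, 3); (2, 0, 0))


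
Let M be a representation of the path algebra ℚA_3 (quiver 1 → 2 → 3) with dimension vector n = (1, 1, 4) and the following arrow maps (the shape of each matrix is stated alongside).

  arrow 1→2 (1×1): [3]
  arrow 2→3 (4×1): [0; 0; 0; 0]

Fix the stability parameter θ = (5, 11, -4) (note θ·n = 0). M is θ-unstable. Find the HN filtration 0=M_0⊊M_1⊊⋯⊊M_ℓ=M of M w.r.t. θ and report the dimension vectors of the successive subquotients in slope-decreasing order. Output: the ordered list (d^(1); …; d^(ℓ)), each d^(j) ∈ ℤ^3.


Via rank(M_{q-1}∘⋯∘M_p): M ≅ I[1,2], I[3,3]^4.
μ_θ-semistable layers: μ^(1)=11; μ^(2)=5; μ^(3)=-4

((0, 1, 0); (1, 0, 0); (0, 0, 4))


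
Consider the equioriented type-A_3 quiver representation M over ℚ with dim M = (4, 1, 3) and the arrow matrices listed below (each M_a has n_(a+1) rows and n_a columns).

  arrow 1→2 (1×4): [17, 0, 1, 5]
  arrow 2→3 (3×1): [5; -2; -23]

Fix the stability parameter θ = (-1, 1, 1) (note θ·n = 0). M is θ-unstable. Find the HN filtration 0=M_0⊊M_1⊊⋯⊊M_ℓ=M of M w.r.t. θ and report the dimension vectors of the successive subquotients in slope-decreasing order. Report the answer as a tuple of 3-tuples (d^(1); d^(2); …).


Barcode: M ≅ I[1,1]^3, I[1,3], I[3,3]^2. HN layers by μ_θ (2 steps, strictly decreasing):
  μ^(1)=1; μ^(2)=-1

((0, 1, 3); (4, 0, 0))
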